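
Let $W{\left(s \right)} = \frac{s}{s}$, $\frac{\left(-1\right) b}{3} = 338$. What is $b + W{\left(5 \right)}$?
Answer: $-1013$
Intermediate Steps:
$b = -1014$ ($b = \left(-3\right) 338 = -1014$)
$W{\left(s \right)} = 1$
$b + W{\left(5 \right)} = -1014 + 1 = -1013$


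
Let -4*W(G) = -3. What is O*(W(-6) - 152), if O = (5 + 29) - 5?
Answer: -17545/4 ≈ -4386.3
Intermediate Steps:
W(G) = ¾ (W(G) = -¼*(-3) = ¾)
O = 29 (O = 34 - 5 = 29)
O*(W(-6) - 152) = 29*(¾ - 152) = 29*(-605/4) = -17545/4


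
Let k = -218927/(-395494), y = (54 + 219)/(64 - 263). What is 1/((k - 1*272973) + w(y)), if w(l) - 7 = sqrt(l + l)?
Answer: -2832169850061597254/773084507563478149562909 - 156415504036*I*sqrt(108654)/2319253522690434448688727 ≈ -3.6635e-6 - 2.2231e-11*I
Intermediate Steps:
y = -273/199 (y = 273/(-199) = 273*(-1/199) = -273/199 ≈ -1.3719)
k = 218927/395494 (k = -218927*(-1/395494) = 218927/395494 ≈ 0.55355)
w(l) = 7 + sqrt(2)*sqrt(l) (w(l) = 7 + sqrt(l + l) = 7 + sqrt(2*l) = 7 + sqrt(2)*sqrt(l))
1/((k - 1*272973) + w(y)) = 1/((218927/395494 - 1*272973) + (7 + sqrt(2)*sqrt(-273/199))) = 1/((218927/395494 - 272973) + (7 + sqrt(2)*(I*sqrt(54327)/199))) = 1/(-107958964735/395494 + (7 + I*sqrt(108654)/199)) = 1/(-107956196277/395494 + I*sqrt(108654)/199)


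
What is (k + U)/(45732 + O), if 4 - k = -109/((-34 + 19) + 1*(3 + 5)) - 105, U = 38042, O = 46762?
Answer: 133474/323729 ≈ 0.41230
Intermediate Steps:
k = 654/7 (k = 4 - (-109/((-34 + 19) + 1*(3 + 5)) - 105) = 4 - (-109/(-15 + 1*8) - 105) = 4 - (-109/(-15 + 8) - 105) = 4 - (-109/(-7) - 105) = 4 - (-109*(-1/7) - 105) = 4 - (109/7 - 105) = 4 - 1*(-626/7) = 4 + 626/7 = 654/7 ≈ 93.429)
(k + U)/(45732 + O) = (654/7 + 38042)/(45732 + 46762) = (266948/7)/92494 = (266948/7)*(1/92494) = 133474/323729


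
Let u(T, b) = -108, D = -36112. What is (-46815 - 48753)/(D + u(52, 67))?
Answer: 23892/9055 ≈ 2.6385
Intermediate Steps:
(-46815 - 48753)/(D + u(52, 67)) = (-46815 - 48753)/(-36112 - 108) = -95568/(-36220) = -95568*(-1/36220) = 23892/9055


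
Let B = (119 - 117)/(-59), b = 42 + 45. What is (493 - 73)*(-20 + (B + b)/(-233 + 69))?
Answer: -20858355/2419 ≈ -8622.7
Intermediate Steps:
b = 87
B = -2/59 (B = 2*(-1/59) = -2/59 ≈ -0.033898)
(493 - 73)*(-20 + (B + b)/(-233 + 69)) = (493 - 73)*(-20 + (-2/59 + 87)/(-233 + 69)) = 420*(-20 + (5131/59)/(-164)) = 420*(-20 + (5131/59)*(-1/164)) = 420*(-20 - 5131/9676) = 420*(-198651/9676) = -20858355/2419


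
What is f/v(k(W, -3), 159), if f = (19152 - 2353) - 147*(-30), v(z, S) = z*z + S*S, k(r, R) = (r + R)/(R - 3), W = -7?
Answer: 190881/227554 ≈ 0.83884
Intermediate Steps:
k(r, R) = (R + r)/(-3 + R)
v(z, S) = S² + z² (v(z, S) = z² + S² = S² + z²)
f = 21209 (f = 16799 + 4410 = 21209)
f/v(k(W, -3), 159) = 21209/(159² + ((-3 - 7)/(-3 - 3))²) = 21209/(25281 + (-10/(-6))²) = 21209/(25281 + (-⅙*(-10))²) = 21209/(25281 + (5/3)²) = 21209/(25281 + 25/9) = 21209/(227554/9) = 21209*(9/227554) = 190881/227554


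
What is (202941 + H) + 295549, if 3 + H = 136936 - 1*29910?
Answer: 605513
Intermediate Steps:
H = 107023 (H = -3 + (136936 - 1*29910) = -3 + (136936 - 29910) = -3 + 107026 = 107023)
(202941 + H) + 295549 = (202941 + 107023) + 295549 = 309964 + 295549 = 605513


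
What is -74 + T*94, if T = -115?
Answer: -10884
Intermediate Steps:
-74 + T*94 = -74 - 115*94 = -74 - 10810 = -10884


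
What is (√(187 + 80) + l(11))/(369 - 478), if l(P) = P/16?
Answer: -11/1744 - √267/109 ≈ -0.15622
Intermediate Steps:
l(P) = P/16 (l(P) = P*(1/16) = P/16)
(√(187 + 80) + l(11))/(369 - 478) = (√(187 + 80) + (1/16)*11)/(369 - 478) = (√267 + 11/16)/(-109) = (11/16 + √267)*(-1/109) = -11/1744 - √267/109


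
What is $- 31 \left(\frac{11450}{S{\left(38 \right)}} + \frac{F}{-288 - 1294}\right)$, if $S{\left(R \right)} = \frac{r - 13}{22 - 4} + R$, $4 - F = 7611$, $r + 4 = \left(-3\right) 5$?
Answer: $- \frac{2565327221}{257866} \approx -9948.3$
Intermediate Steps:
$r = -19$ ($r = -4 - 15 = -19$)
$F = -7607$ ($F = 4 - 7611 = -7607$)
$S{\left(R \right)} = - \frac{16}{9} + R$ ($S{\left(R \right)} = \frac{-19 - 13}{22 - 4} + R = - \frac{32}{18} + R = \left(-32\right) \frac{1}{18} + R = - \frac{16}{9} + R$)
$- 31 \left(\frac{11450}{S{\left(38 \right)}} + \frac{F}{-288 - 1294}\right) = - 31 \left(\frac{11450}{- \frac{16}{9} + 38} - \frac{7607}{-288 - 1294}\right) = - 31 \left(\frac{11450}{\frac{326}{9}} - \frac{7607}{-1582}\right) = - 31 \left(11450 \cdot \frac{9}{326} - - \frac{7607}{1582}\right) = - 31 \left(\frac{51525}{163} + \frac{7607}{1582}\right) = \left(-31\right) \frac{82752491}{257866} = - \frac{2565327221}{257866}$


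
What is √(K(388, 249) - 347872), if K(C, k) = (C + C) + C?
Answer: 2*I*√86677 ≈ 588.82*I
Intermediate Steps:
K(C, k) = 3*C (K(C, k) = 2*C + C = 3*C)
√(K(388, 249) - 347872) = √(3*388 - 347872) = √(1164 - 347872) = √(-346708) = 2*I*√86677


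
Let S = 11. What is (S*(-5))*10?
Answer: -550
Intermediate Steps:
(S*(-5))*10 = (11*(-5))*10 = -55*10 = -550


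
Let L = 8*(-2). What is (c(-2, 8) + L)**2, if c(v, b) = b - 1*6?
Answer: 196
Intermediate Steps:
c(v, b) = -6 + b (c(v, b) = b - 6 = -6 + b)
L = -16
(c(-2, 8) + L)**2 = ((-6 + 8) - 16)**2 = (2 - 16)**2 = (-14)**2 = 196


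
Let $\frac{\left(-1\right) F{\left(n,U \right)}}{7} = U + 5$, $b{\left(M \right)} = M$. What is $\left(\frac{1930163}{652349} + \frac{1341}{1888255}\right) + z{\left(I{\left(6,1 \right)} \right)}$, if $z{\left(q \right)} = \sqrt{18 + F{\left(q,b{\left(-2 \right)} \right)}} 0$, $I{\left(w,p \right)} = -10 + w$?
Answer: $\frac{3645514735574}{1231801260995} \approx 2.9595$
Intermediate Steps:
$F{\left(n,U \right)} = -35 - 7 U$ ($F{\left(n,U \right)} = - 7 \left(U + 5\right) = - 7 \left(5 + U\right) = -35 - 7 U$)
$z{\left(q \right)} = 0$ ($z{\left(q \right)} = \sqrt{18 - 21} \cdot 0 = \sqrt{-3} \cdot 0 = i \sqrt{3} \cdot 0 = 0$)
$\left(\frac{1930163}{652349} + \frac{1341}{1888255}\right) + z{\left(I{\left(6,1 \right)} \right)} = \left(\frac{1930163}{652349} + \frac{1341}{1888255}\right) + 0 = \frac{3645514735574}{1231801260995} + 0 = \frac{3645514735574}{1231801260995}$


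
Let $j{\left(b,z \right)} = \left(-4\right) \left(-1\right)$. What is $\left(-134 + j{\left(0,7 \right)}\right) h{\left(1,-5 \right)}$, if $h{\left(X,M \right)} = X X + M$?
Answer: $520$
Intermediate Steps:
$j{\left(b,z \right)} = 4$
$h{\left(X,M \right)} = M + X^{2}$ ($h{\left(X,M \right)} = X^{2} + M = M + X^{2}$)
$\left(-134 + j{\left(0,7 \right)}\right) h{\left(1,-5 \right)} = \left(-134 + 4\right) \left(-5 + 1^{2}\right) = - 130 \left(-5 + 1\right) = \left(-130\right) \left(-4\right) = 520$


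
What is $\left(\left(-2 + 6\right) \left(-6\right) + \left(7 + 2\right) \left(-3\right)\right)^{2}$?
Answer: $2601$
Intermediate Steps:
$\left(\left(-2 + 6\right) \left(-6\right) + \left(7 + 2\right) \left(-3\right)\right)^{2} = \left(4 \left(-6\right) + 9 \left(-3\right)\right)^{2} = \left(-24 - 27\right)^{2} = \left(-51\right)^{2} = 2601$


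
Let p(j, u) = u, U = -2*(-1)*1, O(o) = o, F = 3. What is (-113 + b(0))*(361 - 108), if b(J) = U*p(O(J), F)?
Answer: -27071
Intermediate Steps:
U = 2 (U = 2*1 = 2)
b(J) = 6 (b(J) = 2*3 = 6)
(-113 + b(0))*(361 - 108) = (-113 + 6)*(361 - 108) = -107*253 = -27071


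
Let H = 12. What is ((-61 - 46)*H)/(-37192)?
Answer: 321/9298 ≈ 0.034524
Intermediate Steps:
((-61 - 46)*H)/(-37192) = ((-61 - 46)*12)/(-37192) = -107*12*(-1/37192) = -1284*(-1/37192) = 321/9298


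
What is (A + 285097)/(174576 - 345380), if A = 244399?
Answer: -132374/42701 ≈ -3.1000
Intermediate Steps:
(A + 285097)/(174576 - 345380) = (244399 + 285097)/(174576 - 345380) = 529496/(-170804) = 529496*(-1/170804) = -132374/42701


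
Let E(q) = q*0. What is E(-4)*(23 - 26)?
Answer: 0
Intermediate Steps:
E(q) = 0
E(-4)*(23 - 26) = 0*(23 - 26) = 0*(-3) = 0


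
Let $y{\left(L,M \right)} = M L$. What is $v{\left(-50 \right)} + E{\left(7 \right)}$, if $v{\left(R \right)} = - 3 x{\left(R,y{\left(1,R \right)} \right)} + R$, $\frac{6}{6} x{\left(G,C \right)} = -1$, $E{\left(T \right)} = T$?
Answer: $-40$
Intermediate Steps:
$y{\left(L,M \right)} = L M$
$x{\left(G,C \right)} = -1$
$v{\left(R \right)} = 3 + R$ ($v{\left(R \right)} = \left(-3\right) \left(-1\right) + R = 3 + R$)
$v{\left(-50 \right)} + E{\left(7 \right)} = \left(3 - 50\right) + 7 = -47 + 7 = -40$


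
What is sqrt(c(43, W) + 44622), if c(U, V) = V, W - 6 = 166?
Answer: sqrt(44794) ≈ 211.65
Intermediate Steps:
W = 172 (W = 6 + 166 = 172)
sqrt(c(43, W) + 44622) = sqrt(172 + 44622) = sqrt(44794)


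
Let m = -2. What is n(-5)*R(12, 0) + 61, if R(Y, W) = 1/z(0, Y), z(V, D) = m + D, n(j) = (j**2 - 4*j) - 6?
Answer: 649/10 ≈ 64.900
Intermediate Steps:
n(j) = -6 + j**2 - 4*j
z(V, D) = -2 + D
R(Y, W) = 1/(-2 + Y)
n(-5)*R(12, 0) + 61 = (-6 + (-5)**2 - 4*(-5))/(-2 + 12) + 61 = (-6 + 25 + 20)/10 + 61 = 39*(1/10) + 61 = 39/10 + 61 = 649/10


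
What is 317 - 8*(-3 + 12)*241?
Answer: -17035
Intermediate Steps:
317 - 8*(-3 + 12)*241 = 317 - 8*9*241 = 317 - 72*241 = 317 - 17352 = -17035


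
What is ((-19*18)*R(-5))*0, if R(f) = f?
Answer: 0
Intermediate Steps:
((-19*18)*R(-5))*0 = (-19*18*(-5))*0 = -342*(-5)*0 = 1710*0 = 0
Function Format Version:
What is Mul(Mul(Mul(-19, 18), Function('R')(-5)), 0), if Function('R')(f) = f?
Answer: 0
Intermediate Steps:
Mul(Mul(Mul(-19, 18), Function('R')(-5)), 0) = Mul(Mul(Mul(-19, 18), -5), 0) = Mul(Mul(-342, -5), 0) = Mul(1710, 0) = 0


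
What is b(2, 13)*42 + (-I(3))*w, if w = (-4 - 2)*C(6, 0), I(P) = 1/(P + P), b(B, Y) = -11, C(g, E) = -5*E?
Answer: -462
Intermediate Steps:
I(P) = 1/(2*P)
w = 0 (w = (-4 - 2)*(-5*0) = -6*0 = 0)
b(2, 13)*42 + (-I(3))*w = -11*42 - 1/(2*3)*0 = -462 - 1/(2*3)*0 = -462 - 1*⅙*0 = -462 - ⅙*0 = -462 + 0 = -462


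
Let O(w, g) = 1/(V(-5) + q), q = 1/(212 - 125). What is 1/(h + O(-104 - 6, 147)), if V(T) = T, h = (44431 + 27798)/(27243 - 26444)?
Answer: 346766/31277873 ≈ 0.011087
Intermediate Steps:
h = 72229/799 ≈ 90.399
q = 1/87 ≈ 0.011494
O(w, g) = -87/434 (O(w, g) = 1/(-5 + 1/87) = 1/(-434/87) = -87/434)
1/(h + O(-104 - 6, 147)) = 1/(72229/799 - 87/434) = 1/(31277873/346766) = 346766/31277873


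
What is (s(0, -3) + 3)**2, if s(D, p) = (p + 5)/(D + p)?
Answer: 49/9 ≈ 5.4444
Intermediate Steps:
s(D, p) = (5 + p)/(D + p)
(s(0, -3) + 3)**2 = ((5 - 3)/(0 - 3) + 3)**2 = (2/(-3) + 3)**2 = (-1/3*2 + 3)**2 = (-2/3 + 3)**2 = (7/3)**2 = 49/9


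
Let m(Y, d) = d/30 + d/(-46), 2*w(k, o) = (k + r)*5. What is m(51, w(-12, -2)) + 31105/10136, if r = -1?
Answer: 1882709/699384 ≈ 2.6920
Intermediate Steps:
w(k, o) = -5/2 + 5*k/2 (w(k, o) = ((k - 1)*5)/2 = ((-1 + k)*5)/2 = (-5 + 5*k)/2 = -5/2 + 5*k/2)
m(Y, d) = 4*d/345 (m(Y, d) = d*(1/30) + d*(-1/46) = d/30 - d/46 = 4*d/345)
m(51, w(-12, -2)) + 31105/10136 = 4*(-5/2 + (5/2)*(-12))/345 + 31105/10136 = 4*(-5/2 - 30)/345 + 31105*(1/10136) = (4/345)*(-65/2) + 31105/10136 = -26/69 + 31105/10136 = 1882709/699384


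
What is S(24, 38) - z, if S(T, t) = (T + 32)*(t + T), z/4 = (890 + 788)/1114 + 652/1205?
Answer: 2324857684/671185 ≈ 3463.8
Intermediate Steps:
z = 5496636/671185 (z = 4*((890 + 788)/1114 + 652/1205) = 4*(1678*(1/1114) + 652*(1/1205)) = 4*(839/557 + 652/1205) = 4*(1374159/671185) = 5496636/671185 ≈ 8.1895)
S(T, t) = (32 + T)*(T + t)
S(24, 38) - z = (24**2 + 32*24 + 32*38 + 24*38) - 1*5496636/671185 = (576 + 768 + 1216 + 912) - 5496636/671185 = 3472 - 5496636/671185 = 2324857684/671185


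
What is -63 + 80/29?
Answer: -1747/29 ≈ -60.241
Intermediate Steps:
-63 + 80/29 = -1747/29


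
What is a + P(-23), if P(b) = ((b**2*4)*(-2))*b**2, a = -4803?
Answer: -2243531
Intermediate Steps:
P(b) = -8*b**4 (P(b) = ((4*b**2)*(-2))*b**2 = (-8*b**2)*b**2 = -8*b**4)
a + P(-23) = -4803 - 8*(-23)**4 = -4803 - 8*279841 = -4803 - 2238728 = -2243531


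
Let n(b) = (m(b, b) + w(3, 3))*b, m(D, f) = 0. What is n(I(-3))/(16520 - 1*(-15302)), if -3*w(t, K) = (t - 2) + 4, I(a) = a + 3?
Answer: 0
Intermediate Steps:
I(a) = 3 + a
w(t, K) = -⅔ - t/3 (w(t, K) = -((t - 2) + 4)/3 = -((-2 + t) + 4)/3 = -(2 + t)/3 = -⅔ - t/3)
n(b) = -5*b/3 (n(b) = (0 + (-⅔ - ⅓*3))*b = (0 + (-⅔ - 1))*b = (0 - 5/3)*b = -5*b/3)
n(I(-3))/(16520 - 1*(-15302)) = (-5*(3 - 3)/3)/(16520 - 1*(-15302)) = (-5/3*0)/(16520 + 15302) = 0/31822 = 0*(1/31822) = 0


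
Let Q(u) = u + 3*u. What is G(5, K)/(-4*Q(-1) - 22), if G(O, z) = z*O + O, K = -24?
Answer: 115/6 ≈ 19.167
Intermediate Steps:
Q(u) = 4*u
G(O, z) = O + O*z (G(O, z) = O*z + O = O + O*z)
G(5, K)/(-4*Q(-1) - 22) = (5*(1 - 24))/(-16*(-1) - 22) = (5*(-23))/(-4*(-4) - 22) = -115/(16 - 22) = -115/(-6) = -115*(-1/6) = 115/6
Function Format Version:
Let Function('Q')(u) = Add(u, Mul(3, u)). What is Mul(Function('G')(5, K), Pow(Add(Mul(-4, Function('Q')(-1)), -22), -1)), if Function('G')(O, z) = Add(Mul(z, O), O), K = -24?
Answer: Rational(115, 6) ≈ 19.167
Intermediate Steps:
Function('Q')(u) = Mul(4, u)
Function('G')(O, z) = Add(O, Mul(O, z)) (Function('G')(O, z) = Add(Mul(O, z), O) = Add(O, Mul(O, z)))
Mul(Function('G')(5, K), Pow(Add(Mul(-4, Function('Q')(-1)), -22), -1)) = Mul(Mul(5, Add(1, -24)), Pow(Add(Mul(-4, Mul(4, -1)), -22), -1)) = Mul(Mul(5, -23), Pow(Add(Mul(-4, -4), -22), -1)) = Mul(-115, Pow(Add(16, -22), -1)) = Mul(-115, Pow(-6, -1)) = Mul(-115, Rational(-1, 6)) = Rational(115, 6)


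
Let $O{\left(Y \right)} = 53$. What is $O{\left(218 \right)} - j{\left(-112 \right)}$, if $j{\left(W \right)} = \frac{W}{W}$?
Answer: $52$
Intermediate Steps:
$j{\left(W \right)} = 1$
$O{\left(218 \right)} - j{\left(-112 \right)} = 53 - 1 = 52$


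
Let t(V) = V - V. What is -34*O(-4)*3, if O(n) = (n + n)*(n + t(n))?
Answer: -3264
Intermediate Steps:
t(V) = 0
O(n) = 2*n² (O(n) = (n + n)*(n + 0) = (2*n)*n = 2*n²)
-34*O(-4)*3 = -68*(-4)²*3 = -68*16*3 = -34*32*3 = -1088*3 = -3264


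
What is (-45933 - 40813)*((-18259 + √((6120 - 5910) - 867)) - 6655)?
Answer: 2161189844 - 260238*I*√73 ≈ 2.1612e+9 - 2.2235e+6*I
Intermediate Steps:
(-45933 - 40813)*((-18259 + √((6120 - 5910) - 867)) - 6655) = -86746*((-18259 + √(210 - 867)) - 6655) = -86746*((-18259 + √(-657)) - 6655) = -86746*((-18259 + 3*I*√73) - 6655) = -86746*(-24914 + 3*I*√73) = 2161189844 - 260238*I*√73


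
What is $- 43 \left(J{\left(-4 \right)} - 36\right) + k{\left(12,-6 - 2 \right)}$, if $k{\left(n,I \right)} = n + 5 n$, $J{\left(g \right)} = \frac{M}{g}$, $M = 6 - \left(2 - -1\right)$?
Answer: $\frac{6609}{4} \approx 1652.3$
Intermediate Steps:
$M = 3$ ($M = 6 - \left(2 + 1\right) = 6 - 3 = 3$)
$J{\left(g \right)} = \frac{3}{g}$
$k{\left(n,I \right)} = 6 n$
$- 43 \left(J{\left(-4 \right)} - 36\right) + k{\left(12,-6 - 2 \right)} = - 43 \left(\frac{3}{-4} - 36\right) + 6 \cdot 12 = - 43 \left(3 \left(- \frac{1}{4}\right) - 36\right) + 72 = - 43 \left(- \frac{3}{4} - 36\right) + 72 = \left(-43\right) \left(- \frac{147}{4}\right) + 72 = \frac{6321}{4} + 72 = \frac{6609}{4}$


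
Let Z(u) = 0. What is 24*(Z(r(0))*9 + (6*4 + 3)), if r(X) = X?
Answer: 648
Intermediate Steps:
24*(Z(r(0))*9 + (6*4 + 3)) = 24*(0*9 + (6*4 + 3)) = 24*(0 + (24 + 3)) = 24*(0 + 27) = 24*27 = 648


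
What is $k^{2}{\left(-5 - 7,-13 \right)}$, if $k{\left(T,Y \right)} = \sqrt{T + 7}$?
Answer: $-5$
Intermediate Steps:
$k{\left(T,Y \right)} = \sqrt{7 + T}$
$k^{2}{\left(-5 - 7,-13 \right)} = \left(\sqrt{7 - 12}\right)^{2} = \left(\sqrt{-5}\right)^{2} = \left(i \sqrt{5}\right)^{2} = -5$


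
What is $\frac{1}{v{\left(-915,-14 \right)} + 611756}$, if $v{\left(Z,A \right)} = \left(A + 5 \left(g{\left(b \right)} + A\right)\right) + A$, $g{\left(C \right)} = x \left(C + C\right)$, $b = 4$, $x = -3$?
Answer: $\frac{1}{611538} \approx 1.6352 \cdot 10^{-6}$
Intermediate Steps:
$g{\left(C \right)} = - 6 C$ ($g{\left(C \right)} = - 3 \left(C + C\right) = - 3 \cdot 2 C = - 6 C$)
$v{\left(Z,A \right)} = -120 + 7 A$ ($v{\left(Z,A \right)} = \left(A + 5 \left(\left(-6\right) 4 + A\right)\right) + A = \left(A + 5 \left(-24 + A\right)\right) + A = \left(A + \left(-120 + 5 A\right)\right) + A = \left(-120 + 6 A\right) + A = -120 + 7 A$)
$\frac{1}{v{\left(-915,-14 \right)} + 611756} = \frac{1}{\left(-120 + 7 \left(-14\right)\right) + 611756} = \frac{1}{\left(-120 - 98\right) + 611756} = \frac{1}{-218 + 611756} = \frac{1}{611538}$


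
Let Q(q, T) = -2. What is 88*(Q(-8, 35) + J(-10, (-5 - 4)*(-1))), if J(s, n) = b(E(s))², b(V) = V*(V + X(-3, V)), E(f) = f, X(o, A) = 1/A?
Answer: 897512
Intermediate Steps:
b(V) = V*(V + 1/V)
J(s, n) = (1 + s²)²
88*(Q(-8, 35) + J(-10, (-5 - 4)*(-1))) = 88*(-2 + (1 + (-10)²)²) = 88*(-2 + (1 + 100)²) = 88*(-2 + 101²) = 88*(-2 + 10201) = 88*10199 = 897512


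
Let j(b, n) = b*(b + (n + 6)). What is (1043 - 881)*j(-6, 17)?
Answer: -16524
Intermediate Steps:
j(b, n) = b*(6 + b + n) (j(b, n) = b*(b + (6 + n)) = b*(6 + b + n))
(1043 - 881)*j(-6, 17) = (1043 - 881)*(-6*(6 - 6 + 17)) = 162*(-6*17) = 162*(-102) = -16524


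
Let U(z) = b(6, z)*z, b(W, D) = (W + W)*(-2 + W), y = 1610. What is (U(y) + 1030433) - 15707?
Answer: 1092006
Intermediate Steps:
b(W, D) = 2*W*(-2 + W) (b(W, D) = (2*W)*(-2 + W) = 2*W*(-2 + W))
U(z) = 48*z (U(z) = (2*6*(-2 + 6))*z = (2*6*4)*z = 48*z)
(U(y) + 1030433) - 15707 = (48*1610 + 1030433) - 15707 = (77280 + 1030433) - 15707 = 1107713 - 15707 = 1092006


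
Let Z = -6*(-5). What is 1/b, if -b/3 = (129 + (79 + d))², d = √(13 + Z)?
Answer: -43307/5604164523 + 416*√43/5604164523 ≈ -7.2409e-6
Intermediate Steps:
Z = 30
d = √43 (d = √(13 + 30) = √43 ≈ 6.5574)
b = -3*(208 + √43)² (b = -3*(129 + (79 + √43))² = -3*(208 + √43)² ≈ -1.3810e+5)
1/b = 1/(-129921 - 1248*√43)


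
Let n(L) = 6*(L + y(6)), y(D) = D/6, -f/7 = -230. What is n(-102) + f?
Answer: 1004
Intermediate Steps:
f = 1610 (f = -7*(-230) = 1610)
y(D) = D/6 (y(D) = D*(⅙) = D/6)
n(L) = 6 + 6*L (n(L) = 6*(L + (⅙)*6) = 6*(L + 1) = 6*(1 + L) = 6 + 6*L)
n(-102) + f = (6 + 6*(-102)) + 1610 = (6 - 612) + 1610 = -606 + 1610 = 1004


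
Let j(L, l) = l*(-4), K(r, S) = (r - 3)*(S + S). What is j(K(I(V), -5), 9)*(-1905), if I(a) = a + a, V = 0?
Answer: 68580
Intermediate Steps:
I(a) = 2*a
K(r, S) = 2*S*(-3 + r) (K(r, S) = (-3 + r)*(2*S) = 2*S*(-3 + r))
j(L, l) = -4*l
j(K(I(V), -5), 9)*(-1905) = -4*9*(-1905) = -36*(-1905) = 68580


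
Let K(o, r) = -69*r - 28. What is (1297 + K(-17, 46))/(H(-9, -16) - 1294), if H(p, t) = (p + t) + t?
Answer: 127/89 ≈ 1.4270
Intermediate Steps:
H(p, t) = p + 2*t
K(o, r) = -28 - 69*r
(1297 + K(-17, 46))/(H(-9, -16) - 1294) = (1297 + (-28 - 69*46))/((-9 + 2*(-16)) - 1294) = (1297 + (-28 - 3174))/((-9 - 32) - 1294) = (1297 - 3202)/(-41 - 1294) = -1905/(-1335) = -1905*(-1/1335) = 127/89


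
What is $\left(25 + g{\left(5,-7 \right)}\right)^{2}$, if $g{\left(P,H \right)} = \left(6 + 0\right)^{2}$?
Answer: $3721$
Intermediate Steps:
$g{\left(P,H \right)} = 36$ ($g{\left(P,H \right)} = 6^{2} = 36$)
$\left(25 + g{\left(5,-7 \right)}\right)^{2} = \left(25 + 36\right)^{2} = 61^{2} = 3721$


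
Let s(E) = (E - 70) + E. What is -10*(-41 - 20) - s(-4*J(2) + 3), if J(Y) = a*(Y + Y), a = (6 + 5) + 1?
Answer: 1058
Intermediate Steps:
a = 12 (a = 11 + 1 = 12)
J(Y) = 24*Y (J(Y) = 12*(Y + Y) = 12*(2*Y) = 24*Y)
s(E) = -70 + 2*E (s(E) = (-70 + E) + E = -70 + 2*E)
-10*(-41 - 20) - s(-4*J(2) + 3) = -10*(-41 - 20) - (-70 + 2*(-96*2 + 3)) = -10*(-61) - (-70 + 2*(-4*48 + 3)) = 610 - (-70 + 2*(-192 + 3)) = 610 - (-70 + 2*(-189)) = 610 - (-70 - 378) = 610 - 1*(-448) = 610 + 448 = 1058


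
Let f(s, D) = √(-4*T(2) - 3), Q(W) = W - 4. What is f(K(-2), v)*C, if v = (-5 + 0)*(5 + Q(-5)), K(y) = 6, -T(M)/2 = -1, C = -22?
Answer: -22*I*√11 ≈ -72.966*I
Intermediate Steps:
T(M) = 2 (T(M) = -2*(-1) = 2)
Q(W) = -4 + W
v = 20 (v = (-5 + 0)*(5 + (-4 - 5)) = -5*(5 - 9) = -5*(-4) = 20)
f(s, D) = I*√11 (f(s, D) = √(-4*2 - 3) = √(-8 - 3) = √(-11) = I*√11)
f(K(-2), v)*C = (I*√11)*(-22) = -22*I*√11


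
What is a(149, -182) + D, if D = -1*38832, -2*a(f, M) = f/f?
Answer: -77665/2 ≈ -38833.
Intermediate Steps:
a(f, M) = -½ (a(f, M) = -f/(2*f) = -½*1 = -½)
D = -38832
a(149, -182) + D = -½ - 38832 = -77665/2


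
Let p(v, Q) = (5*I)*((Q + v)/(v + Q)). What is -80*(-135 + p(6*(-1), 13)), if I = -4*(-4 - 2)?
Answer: 1200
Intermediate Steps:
I = 24 (I = -4*(-6) = 24)
p(v, Q) = 120 (p(v, Q) = (5*24)*((Q + v)/(v + Q)) = 120*((Q + v)/(Q + v)) = 120*1 = 120)
-80*(-135 + p(6*(-1), 13)) = -80*(-135 + 120) = -80*(-15) = 1200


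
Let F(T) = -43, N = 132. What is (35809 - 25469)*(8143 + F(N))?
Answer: 83754000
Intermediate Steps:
(35809 - 25469)*(8143 + F(N)) = (35809 - 25469)*(8143 - 43) = 10340*8100 = 83754000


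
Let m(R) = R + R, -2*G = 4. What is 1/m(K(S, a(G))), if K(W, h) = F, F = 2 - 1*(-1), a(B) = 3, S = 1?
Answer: ⅙ ≈ 0.16667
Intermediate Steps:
G = -2 (G = -½*4 = -2)
F = 3 (F = 2 + 1 = 3)
K(W, h) = 3
m(R) = 2*R
1/m(K(S, a(G))) = 1/(2*3) = 1/6 = ⅙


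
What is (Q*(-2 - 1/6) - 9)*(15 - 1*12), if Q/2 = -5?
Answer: 38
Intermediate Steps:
Q = -10 (Q = 2*(-5) = -10)
(Q*(-2 - 1/6) - 9)*(15 - 1*12) = (-10*(-2 - 1/6) - 9)*(15 - 1*12) = (-10*(-2 - 1/6) - 9)*(15 - 12) = (-10*(-2 - 1*1/6) - 9)*3 = (-10*(-2 - 1/6) - 9)*3 = (-10*(-13/6) - 9)*3 = (65/3 - 9)*3 = (38/3)*3 = 38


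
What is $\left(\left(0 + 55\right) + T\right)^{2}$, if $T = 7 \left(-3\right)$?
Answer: $1156$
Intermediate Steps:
$T = -21$
$\left(\left(0 + 55\right) + T\right)^{2} = \left(\left(0 + 55\right) - 21\right)^{2} = \left(55 - 21\right)^{2} = 34^{2} = 1156$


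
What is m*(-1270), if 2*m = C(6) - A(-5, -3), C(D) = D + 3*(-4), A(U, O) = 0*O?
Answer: 3810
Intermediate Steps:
A(U, O) = 0
C(D) = -12 + D (C(D) = D - 12 = -12 + D)
m = -3 (m = ((-12 + 6) - 1*0)/2 = (-6 + 0)/2 = (½)*(-6) = -3)
m*(-1270) = -3*(-1270) = 3810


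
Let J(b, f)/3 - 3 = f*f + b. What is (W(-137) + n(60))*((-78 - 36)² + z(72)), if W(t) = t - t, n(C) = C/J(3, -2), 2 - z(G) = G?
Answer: 25852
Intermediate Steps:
z(G) = 2 - G
J(b, f) = 9 + 3*b + 3*f² (J(b, f) = 9 + 3*(f*f + b) = 9 + 3*(f² + b) = 9 + 3*(b + f²) = 9 + (3*b + 3*f²) = 9 + 3*b + 3*f²)
n(C) = C/30 (n(C) = C/(9 + 3*3 + 3*(-2)²) = C/(9 + 9 + 3*4) = C/(9 + 9 + 12) = C/30)
W(t) = 0
(W(-137) + n(60))*((-78 - 36)² + z(72)) = (0 + (1/30)*60)*((-78 - 36)² + (2 - 1*72)) = (0 + 2)*((-114)² + (2 - 72)) = 2*(12996 - 70) = 2*12926 = 25852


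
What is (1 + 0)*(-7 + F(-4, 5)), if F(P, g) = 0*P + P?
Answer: -11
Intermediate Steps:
F(P, g) = P (F(P, g) = 0 + P = P)
(1 + 0)*(-7 + F(-4, 5)) = (1 + 0)*(-7 - 4) = 1*(-11) = -11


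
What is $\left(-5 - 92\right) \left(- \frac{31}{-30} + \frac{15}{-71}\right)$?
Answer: $- \frac{169847}{2130} \approx -79.74$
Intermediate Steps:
$\left(-5 - 92\right) \left(- \frac{31}{-30} + \frac{15}{-71}\right) = - 97 \left(\left(-31\right) \left(- \frac{1}{30}\right) + 15 \left(- \frac{1}{71}\right)\right) = - 97 \left(\frac{31}{30} - \frac{15}{71}\right) = \left(-97\right) \frac{1751}{2130} = - \frac{169847}{2130}$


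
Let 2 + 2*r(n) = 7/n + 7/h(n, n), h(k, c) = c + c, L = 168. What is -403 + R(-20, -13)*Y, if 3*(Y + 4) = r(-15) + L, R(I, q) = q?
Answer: -21463/20 ≈ -1073.2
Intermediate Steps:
h(k, c) = 2*c
r(n) = -1 + 21/(4*n) (r(n) = -1 + (7/n + 7/((2*n)))/2 = -1 + (7/n + 7*(1/(2*n)))/2 = -1 + (7/n + 7/(2*n))/2 = -1 + (21/(2*n))/2 = -1 + 21/(4*n))
Y = 1031/20 (Y = -4 + ((21/4 - 1*(-15))/(-15) + 168)/3 = -4 + (-(21/4 + 15)/15 + 168)/3 = -4 + (-1/15*81/4 + 168)/3 = -4 + (-27/20 + 168)/3 = -4 + (⅓)*(3333/20) = -4 + 1111/20 = 1031/20 ≈ 51.550)
-403 + R(-20, -13)*Y = -403 - 13*1031/20 = -403 - 13403/20 = -21463/20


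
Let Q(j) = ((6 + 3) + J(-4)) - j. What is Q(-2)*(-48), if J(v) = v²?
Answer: -1296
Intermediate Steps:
Q(j) = 25 - j (Q(j) = ((6 + 3) + (-4)²) - j = (9 + 16) - j = 25 - j)
Q(-2)*(-48) = (25 - 1*(-2))*(-48) = (25 + 2)*(-48) = 27*(-48) = -1296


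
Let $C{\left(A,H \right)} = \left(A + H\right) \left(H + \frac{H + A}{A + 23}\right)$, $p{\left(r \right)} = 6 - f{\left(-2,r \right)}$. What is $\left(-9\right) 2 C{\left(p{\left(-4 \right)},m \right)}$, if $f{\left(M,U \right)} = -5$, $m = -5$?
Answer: $\frac{8856}{17} \approx 520.94$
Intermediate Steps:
$p{\left(r \right)} = 11$ ($p{\left(r \right)} = 6 - -5 = 6 + 5 = 11$)
$C{\left(A,H \right)} = \left(A + H\right) \left(H + \frac{A + H}{23 + A}\right)$
$\left(-9\right) 2 C{\left(p{\left(-4 \right)},m \right)} = \left(-9\right) 2 \frac{11^{2} + 24 \left(-5\right)^{2} + 11 \left(-5\right)^{2} - 5 \cdot 11^{2} + 25 \cdot 11 \left(-5\right)}{23 + 11} = - 18 \frac{121 + 24 \cdot 25 + 11 \cdot 25 - 605 - 1375}{34} = - 18 \frac{121 + 600 + 275 - 605 - 1375}{34} = - 18 \cdot \frac{1}{34} \left(-984\right) = \left(-18\right) \left(- \frac{492}{17}\right) = \frac{8856}{17}$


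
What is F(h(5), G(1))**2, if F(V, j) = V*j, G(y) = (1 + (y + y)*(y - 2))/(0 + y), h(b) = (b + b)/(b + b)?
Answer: 1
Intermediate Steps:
h(b) = 1 (h(b) = (2*b)/((2*b)) = (2*b)*(1/(2*b)) = 1)
G(y) = (1 + 2*y*(-2 + y))/y (G(y) = (1 + (2*y)*(-2 + y))/y = (1 + 2*y*(-2 + y))/y)
F(h(5), G(1))**2 = (1*(-4 + 1/1 + 2*1))**2 = (1*(-4 + 1 + 2))**2 = (1*(-1))**2 = (-1)**2 = 1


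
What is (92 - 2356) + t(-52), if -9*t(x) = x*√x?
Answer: -2264 + 104*I*√13/9 ≈ -2264.0 + 41.664*I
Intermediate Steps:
t(x) = -x^(3/2)/9 (t(x) = -x*√x/9 = -x^(3/2)/9)
(92 - 2356) + t(-52) = (92 - 2356) - (-104)*I*√13/9 = -2264 - (-104)*I*√13/9 = -2264 + 104*I*√13/9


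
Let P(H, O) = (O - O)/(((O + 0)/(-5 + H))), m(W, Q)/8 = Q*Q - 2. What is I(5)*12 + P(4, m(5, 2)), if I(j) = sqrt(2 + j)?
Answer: 12*sqrt(7) ≈ 31.749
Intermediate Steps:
m(W, Q) = -16 + 8*Q**2 (m(W, Q) = 8*(Q*Q - 2) = 8*(Q**2 - 2) = 8*(-2 + Q**2) = -16 + 8*Q**2)
P(H, O) = 0 (P(H, O) = 0/((O/(-5 + H))) = 0*((-5 + H)/O) = 0)
I(5)*12 + P(4, m(5, 2)) = sqrt(2 + 5)*12 + 0 = sqrt(7)*12 + 0 = 12*sqrt(7) + 0 = 12*sqrt(7)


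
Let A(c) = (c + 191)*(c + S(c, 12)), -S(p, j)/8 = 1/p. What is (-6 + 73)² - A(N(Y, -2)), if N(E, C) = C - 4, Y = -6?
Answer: 16057/3 ≈ 5352.3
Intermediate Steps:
N(E, C) = -4 + C
S(p, j) = -8/p
A(c) = (191 + c)*(c - 8/c) (A(c) = (c + 191)*(c - 8/c) = (191 + c)*(c - 8/c))
(-6 + 73)² - A(N(Y, -2)) = (-6 + 73)² - (-8 + (-4 - 2)² - 1528/(-4 - 2) + 191*(-4 - 2)) = 67² - (-8 + (-6)² - 1528/(-6) + 191*(-6)) = 4489 - (-8 + 36 - 1528*(-⅙) - 1146) = 4489 - (-8 + 36 + 764/3 - 1146) = 4489 - 1*(-2590/3) = 4489 + 2590/3 = 16057/3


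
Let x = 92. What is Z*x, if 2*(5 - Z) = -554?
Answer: 25944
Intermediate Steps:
Z = 282 (Z = 5 - ½*(-554) = 5 + 277 = 282)
Z*x = 282*92 = 25944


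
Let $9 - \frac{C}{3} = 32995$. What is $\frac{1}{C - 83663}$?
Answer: $- \frac{1}{182621} \approx -5.4758 \cdot 10^{-6}$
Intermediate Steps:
$C = -98958$ ($C = 27 - 98985 = -98958$)
$\frac{1}{C - 83663} = \frac{1}{-98958 - 83663} = \frac{1}{-182621} = - \frac{1}{182621}$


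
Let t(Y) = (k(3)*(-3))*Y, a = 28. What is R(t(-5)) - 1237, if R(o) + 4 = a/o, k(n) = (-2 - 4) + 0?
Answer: -55859/45 ≈ -1241.3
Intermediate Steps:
k(n) = -6 (k(n) = -6 + 0 = -6)
t(Y) = 18*Y (t(Y) = (-6*(-3))*Y = 18*Y)
R(o) = -4 + 28/o
R(t(-5)) - 1237 = (-4 + 28/((18*(-5)))) - 1237 = (-4 + 28/(-90)) - 1237 = (-4 + 28*(-1/90)) - 1237 = (-4 - 14/45) - 1237 = -194/45 - 1237 = -55859/45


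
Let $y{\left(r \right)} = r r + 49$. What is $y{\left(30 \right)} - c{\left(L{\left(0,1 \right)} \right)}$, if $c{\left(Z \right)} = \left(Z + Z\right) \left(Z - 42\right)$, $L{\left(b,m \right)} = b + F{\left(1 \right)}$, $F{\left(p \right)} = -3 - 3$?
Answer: $373$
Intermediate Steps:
$F{\left(p \right)} = -6$ ($F{\left(p \right)} = -3 - 3 = -6$)
$y{\left(r \right)} = 49 + r^{2}$ ($y{\left(r \right)} = r^{2} + 49 = 49 + r^{2}$)
$L{\left(b,m \right)} = -6 + b$ ($L{\left(b,m \right)} = b - 6 = -6 + b$)
$c{\left(Z \right)} = 2 Z \left(-42 + Z\right)$
$y{\left(30 \right)} - c{\left(L{\left(0,1 \right)} \right)} = \left(49 + 30^{2}\right) - 2 \left(-6 + 0\right) \left(-42 + \left(-6 + 0\right)\right) = \left(49 + 900\right) - 2 \left(-6\right) \left(-42 - 6\right) = 949 - 2 \left(-6\right) \left(-48\right) = 949 - 576 = 373$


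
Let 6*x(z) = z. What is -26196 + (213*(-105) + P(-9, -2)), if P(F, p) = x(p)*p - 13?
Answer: -145720/3 ≈ -48573.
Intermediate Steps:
x(z) = z/6
P(F, p) = -13 + p**2/6 (P(F, p) = (p/6)*p - 13 = p**2/6 - 13 = -13 + p**2/6)
-26196 + (213*(-105) + P(-9, -2)) = -26196 + (213*(-105) + (-13 + (1/6)*(-2)**2)) = -26196 + (-22365 + (-13 + (1/6)*4)) = -26196 + (-22365 + (-13 + 2/3)) = -26196 + (-22365 - 37/3) = -26196 - 67132/3 = -145720/3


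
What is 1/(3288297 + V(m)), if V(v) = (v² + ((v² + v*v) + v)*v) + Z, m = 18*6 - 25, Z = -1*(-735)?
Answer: 1/4446384 ≈ 2.2490e-7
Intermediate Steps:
Z = 735
m = 83 (m = 108 - 25 = 83)
V(v) = 735 + v² + v*(v + 2*v²) (V(v) = (v² + ((v² + v*v) + v)*v) + 735 = (v² + ((v² + v²) + v)*v) + 735 = (v² + (2*v² + v)*v) + 735 = (v² + (v + 2*v²)*v) + 735 = (v² + v*(v + 2*v²)) + 735 = 735 + v² + v*(v + 2*v²))
1/(3288297 + V(m)) = 1/(3288297 + (735 + 2*83² + 2*83³)) = 1/(3288297 + (735 + 2*6889 + 2*571787)) = 1/(3288297 + (735 + 13778 + 1143574)) = 1/(3288297 + 1158087) = 1/4446384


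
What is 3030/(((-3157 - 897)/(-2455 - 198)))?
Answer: 4019295/2027 ≈ 1982.9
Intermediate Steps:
3030/(((-3157 - 897)/(-2455 - 198))) = 3030/((-4054/(-2653))) = 3030/((-4054*(-1/2653))) = 3030/(4054/2653) = 3030*(2653/4054) = 4019295/2027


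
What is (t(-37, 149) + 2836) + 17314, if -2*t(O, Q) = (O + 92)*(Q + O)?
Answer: 17070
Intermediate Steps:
t(O, Q) = -(92 + O)*(O + Q)/2 (t(O, Q) = -(O + 92)*(Q + O)/2 = -(92 + O)*(O + Q)/2)
(t(-37, 149) + 2836) + 17314 = ((-46*(-37) - 46*149 - 1/2*(-37)**2 - 1/2*(-37)*149) + 2836) + 17314 = ((1702 - 6854 - 1/2*1369 + 5513/2) + 2836) + 17314 = ((1702 - 6854 - 1369/2 + 5513/2) + 2836) + 17314 = (-3080 + 2836) + 17314 = -244 + 17314 = 17070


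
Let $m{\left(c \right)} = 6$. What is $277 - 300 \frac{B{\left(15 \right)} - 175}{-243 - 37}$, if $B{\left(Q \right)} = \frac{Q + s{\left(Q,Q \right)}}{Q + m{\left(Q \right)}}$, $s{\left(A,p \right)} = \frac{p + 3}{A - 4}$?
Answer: $\frac{48698}{539} \approx 90.349$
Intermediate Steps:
$s{\left(A,p \right)} = \frac{3 + p}{-4 + A}$
$B{\left(Q \right)} = \frac{Q + \frac{3 + Q}{-4 + Q}}{6 + Q}$ ($B{\left(Q \right)} = \frac{Q + \frac{3 + Q}{-4 + Q}}{Q + 6} = \frac{Q + \frac{3 + Q}{-4 + Q}}{6 + Q}$)
$277 - 300 \frac{B{\left(15 \right)} - 175}{-243 - 37} = 277 - 300 \frac{\frac{3 + 15 + 15 \left(-4 + 15\right)}{\left(-4 + 15\right) \left(6 + 15\right)} - 175}{-243 - 37} = 277 - 300 \frac{\frac{3 + 15 + 15 \cdot 11}{11 \cdot 21} - 175}{-280} = 277 - 300 \left(\frac{1}{11} \cdot \frac{1}{21} \left(3 + 15 + 165\right) - 175\right) \left(- \frac{1}{280}\right) = 277 - 300 \left(\frac{1}{11} \cdot \frac{1}{21} \cdot 183 - 175\right) \left(- \frac{1}{280}\right) = 277 - 300 \left(\frac{61}{77} - 175\right) \left(- \frac{1}{280}\right) = 277 - 300 \left(\left(- \frac{13414}{77}\right) \left(- \frac{1}{280}\right)\right) = 277 - \frac{100605}{539} = \frac{48698}{539}$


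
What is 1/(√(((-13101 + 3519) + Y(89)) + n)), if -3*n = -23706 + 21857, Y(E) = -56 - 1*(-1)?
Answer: -I*√81186/27062 ≈ -0.010529*I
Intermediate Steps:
Y(E) = -55 (Y(E) = -56 + 1 = -55)
n = 1849/3 (n = -(-23706 + 21857)/3 = -⅓*(-1849) = 1849/3 ≈ 616.33)
1/(√(((-13101 + 3519) + Y(89)) + n)) = 1/(√(((-13101 + 3519) - 55) + 1849/3)) = 1/(√((-9582 - 55) + 1849/3)) = 1/(√(-9637 + 1849/3)) = 1/(√(-27062/3)) = 1/(I*√81186/3) = -I*√81186/27062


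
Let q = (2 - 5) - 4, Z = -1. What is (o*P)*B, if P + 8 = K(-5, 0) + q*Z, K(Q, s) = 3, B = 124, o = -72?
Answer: -17856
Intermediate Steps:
q = -7 (q = -3 - 4 = -7)
P = 2 (P = -8 + (3 - 7*(-1)) = -8 + (3 + 7) = -8 + 10 = 2)
(o*P)*B = -72*2*124 = -144*124 = -17856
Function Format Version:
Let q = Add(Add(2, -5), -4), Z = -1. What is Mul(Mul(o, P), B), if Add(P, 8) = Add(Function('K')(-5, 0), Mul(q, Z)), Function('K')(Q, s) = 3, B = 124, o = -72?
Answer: -17856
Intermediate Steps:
q = -7 (q = Add(-3, -4) = -7)
P = 2 (P = Add(-8, Add(3, Mul(-7, -1))) = Add(-8, Add(3, 7)) = Add(-8, 10) = 2)
Mul(Mul(o, P), B) = Mul(Mul(-72, 2), 124) = Mul(-144, 124) = -17856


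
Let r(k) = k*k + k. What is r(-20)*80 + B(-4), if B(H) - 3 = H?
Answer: 30399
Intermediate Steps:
B(H) = 3 + H
r(k) = k + k² (r(k) = k² + k = k + k²)
r(-20)*80 + B(-4) = -20*(1 - 20)*80 + (3 - 4) = -20*(-19)*80 - 1 = 380*80 - 1 = 30400 - 1 = 30399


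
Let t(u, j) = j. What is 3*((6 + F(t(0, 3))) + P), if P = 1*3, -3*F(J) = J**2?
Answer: 18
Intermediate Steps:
F(J) = -J**2/3
P = 3
3*((6 + F(t(0, 3))) + P) = 3*((6 - 1/3*3**2) + 3) = 3*((6 - 1/3*9) + 3) = 3*((6 - 3) + 3) = 3*(3 + 3) = 3*6 = 18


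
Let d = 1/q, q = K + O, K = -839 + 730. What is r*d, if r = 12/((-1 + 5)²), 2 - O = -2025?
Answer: 3/7672 ≈ 0.00039103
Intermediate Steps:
O = 2027 (O = 2 - 1*(-2025) = 2 + 2025 = 2027)
K = -109
q = 1918 (q = -109 + 2027 = 1918)
r = ¾ (r = 12/(4²) = 12/16 = 12*(1/16) = ¾ ≈ 0.75000)
d = 1/1918 ≈ 0.00052138
r*d = (¾)*(1/1918) = 3/7672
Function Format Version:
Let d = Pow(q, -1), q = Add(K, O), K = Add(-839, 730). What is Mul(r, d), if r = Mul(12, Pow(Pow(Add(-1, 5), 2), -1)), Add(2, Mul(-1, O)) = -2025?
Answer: Rational(3, 7672) ≈ 0.00039103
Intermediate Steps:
O = 2027 (O = Add(2, Mul(-1, -2025)) = Add(2, 2025) = 2027)
K = -109
q = 1918 (q = Add(-109, 2027) = 1918)
r = Rational(3, 4) (r = Mul(12, Pow(Pow(4, 2), -1)) = Mul(12, Pow(16, -1)) = Mul(12, Rational(1, 16)) = Rational(3, 4) ≈ 0.75000)
d = Rational(1, 1918) (d = Pow(1918, -1) = Rational(1, 1918) ≈ 0.00052138)
Mul(r, d) = Mul(Rational(3, 4), Rational(1, 1918)) = Rational(3, 7672)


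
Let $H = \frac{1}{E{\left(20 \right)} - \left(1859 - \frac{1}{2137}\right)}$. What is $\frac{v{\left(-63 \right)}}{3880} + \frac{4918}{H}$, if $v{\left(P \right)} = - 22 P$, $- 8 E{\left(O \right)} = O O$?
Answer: $- \frac{38922486968499}{4145780} \approx -9.3885 \cdot 10^{6}$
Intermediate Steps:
$E{\left(O \right)} = - \frac{O^{2}}{8}$ ($E{\left(O \right)} = - \frac{O O}{8} = - \frac{O^{2}}{8}$)
$H = - \frac{2137}{4079532}$ ($H = \frac{1}{- \frac{20^{2}}{8} - \left(1859 - \frac{1}{2137}\right)} = \frac{1}{\left(- \frac{1}{8}\right) 400 + \left(-1859 + \frac{1}{2137}\right)} = \frac{1}{-50 - \frac{3972682}{2137}} = \frac{1}{- \frac{4079532}{2137}} = - \frac{2137}{4079532} \approx -0.00052383$)
$\frac{v{\left(-63 \right)}}{3880} + \frac{4918}{H} = \frac{\left(-22\right) \left(-63\right)}{3880} + \frac{4918}{- \frac{2137}{4079532}} = 1386 \cdot \frac{1}{3880} + 4918 \left(- \frac{4079532}{2137}\right) = \frac{693}{1940} - \frac{20063138376}{2137} = - \frac{38922486968499}{4145780}$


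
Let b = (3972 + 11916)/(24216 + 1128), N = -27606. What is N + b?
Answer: -14575637/528 ≈ -27605.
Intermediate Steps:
b = 331/528 (b = 15888/25344 = 15888*(1/25344) = 331/528 ≈ 0.62689)
N + b = -27606 + 331/528 = -14575637/528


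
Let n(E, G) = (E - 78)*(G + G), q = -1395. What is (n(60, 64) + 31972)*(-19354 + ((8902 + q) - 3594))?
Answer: -458103588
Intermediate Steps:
n(E, G) = 2*G*(-78 + E) (n(E, G) = (-78 + E)*(2*G) = 2*G*(-78 + E))
(n(60, 64) + 31972)*(-19354 + ((8902 + q) - 3594)) = (2*64*(-78 + 60) + 31972)*(-19354 + ((8902 - 1395) - 3594)) = (2*64*(-18) + 31972)*(-19354 + (7507 - 3594)) = (-2304 + 31972)*(-19354 + 3913) = 29668*(-15441) = -458103588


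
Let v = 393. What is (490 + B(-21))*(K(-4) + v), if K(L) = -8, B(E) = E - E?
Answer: 188650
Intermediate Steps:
B(E) = 0
(490 + B(-21))*(K(-4) + v) = (490 + 0)*(-8 + 393) = 490*385 = 188650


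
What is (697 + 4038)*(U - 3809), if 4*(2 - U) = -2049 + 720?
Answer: -65811765/4 ≈ -1.6453e+7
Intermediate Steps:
U = 1337/4 (U = 2 - (-2049 + 720)/4 = 2 - 1/4*(-1329) = 2 + 1329/4 = 1337/4 ≈ 334.25)
(697 + 4038)*(U - 3809) = (697 + 4038)*(1337/4 - 3809) = 4735*(-13899/4) = -65811765/4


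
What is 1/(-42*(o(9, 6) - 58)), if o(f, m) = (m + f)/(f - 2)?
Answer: 1/2346 ≈ 0.00042626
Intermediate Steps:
o(f, m) = (f + m)/(-2 + f)
1/(-42*(o(9, 6) - 58)) = 1/(-42*((9 + 6)/(-2 + 9) - 58)) = 1/(-42*(15/7 - 58)) = 1/(-42*(-391/7)) = 1/2346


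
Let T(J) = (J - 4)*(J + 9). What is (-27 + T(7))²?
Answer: 441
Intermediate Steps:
T(J) = (-4 + J)*(9 + J)
(-27 + T(7))² = (-27 + (-36 + 7² + 5*7))² = (-27 + (-36 + 49 + 35))² = (-27 + 48)² = 21² = 441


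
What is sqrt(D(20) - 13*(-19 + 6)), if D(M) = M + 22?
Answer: sqrt(211) ≈ 14.526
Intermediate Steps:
D(M) = 22 + M
sqrt(D(20) - 13*(-19 + 6)) = sqrt((22 + 20) - 13*(-19 + 6)) = sqrt(42 - 13*(-13)) = sqrt(42 + 169) = sqrt(211)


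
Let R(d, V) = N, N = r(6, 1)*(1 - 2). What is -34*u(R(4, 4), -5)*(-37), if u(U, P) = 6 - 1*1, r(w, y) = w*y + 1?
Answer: 6290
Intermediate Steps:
r(w, y) = 1 + w*y
N = -7 (N = (1 + 6*1)*(1 - 2) = (1 + 6)*(-1) = 7*(-1) = -7)
R(d, V) = -7
u(U, P) = 5 (u(U, P) = 6 - 1 = 5)
-34*u(R(4, 4), -5)*(-37) = -34*5*(-37) = -170*(-37) = 6290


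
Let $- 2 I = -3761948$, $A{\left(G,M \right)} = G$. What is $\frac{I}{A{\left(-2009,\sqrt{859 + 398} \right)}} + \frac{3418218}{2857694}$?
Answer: $- \frac{383455779571}{410079089} \approx -935.08$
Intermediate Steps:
$I = 1880974$ ($I = \left(- \frac{1}{2}\right) \left(-3761948\right) = 1880974$)
$\frac{I}{A{\left(-2009,\sqrt{859 + 398} \right)}} + \frac{3418218}{2857694} = \frac{1880974}{-2009} + \frac{3418218}{2857694} = 1880974 \left(- \frac{1}{2009}\right) + 3418218 \cdot \frac{1}{2857694} = - \frac{1880974}{2009} + \frac{1709109}{1428847} = - \frac{383455779571}{410079089}$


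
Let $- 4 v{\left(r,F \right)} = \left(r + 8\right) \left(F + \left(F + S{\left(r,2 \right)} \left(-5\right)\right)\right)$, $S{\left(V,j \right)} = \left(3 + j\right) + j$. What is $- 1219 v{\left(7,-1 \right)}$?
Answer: $- \frac{676545}{4} \approx -1.6914 \cdot 10^{5}$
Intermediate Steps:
$S{\left(V,j \right)} = 3 + 2 j$
$v{\left(r,F \right)} = - \frac{\left(-35 + 2 F\right) \left(8 + r\right)}{4}$ ($v{\left(r,F \right)} = - \frac{\left(r + 8\right) \left(F + \left(F + \left(3 + 2 \cdot 2\right) \left(-5\right)\right)\right)}{4} = - \frac{\left(8 + r\right) \left(F + \left(F + \left(3 + 4\right) \left(-5\right)\right)\right)}{4} = - \frac{\left(8 + r\right) \left(F + \left(F + 7 \left(-5\right)\right)\right)}{4} = - \frac{\left(8 + r\right) \left(F + \left(F - 35\right)\right)}{4} = - \frac{\left(8 + r\right) \left(F + \left(-35 + F\right)\right)}{4} = - \frac{\left(8 + r\right) \left(-35 + 2 F\right)}{4} = - \frac{\left(-35 + 2 F\right) \left(8 + r\right)}{4}$)
$- 1219 v{\left(7,-1 \right)} = - 1219 \left(70 - -4 + \frac{35}{4} \cdot 7 - \left(- \frac{1}{2}\right) 7\right) = - 1219 \left(70 + 4 + \frac{245}{4} + \frac{7}{2}\right) = \left(-1219\right) \frac{555}{4} = - \frac{676545}{4}$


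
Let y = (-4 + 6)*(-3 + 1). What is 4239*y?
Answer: -16956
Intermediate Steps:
y = -4 (y = 2*(-2) = -4)
4239*y = 4239*(-4) = -16956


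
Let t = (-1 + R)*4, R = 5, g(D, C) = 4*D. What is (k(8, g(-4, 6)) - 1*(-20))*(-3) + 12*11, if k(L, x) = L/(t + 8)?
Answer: 71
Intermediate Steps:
t = 16 (t = (-1 + 5)*4 = 4*4 = 16)
k(L, x) = L/24 (k(L, x) = L/(16 + 8) = L/24)
(k(8, g(-4, 6)) - 1*(-20))*(-3) + 12*11 = ((1/24)*8 - 1*(-20))*(-3) + 12*11 = (1/3 + 20)*(-3) + 132 = (61/3)*(-3) + 132 = -61 + 132 = 71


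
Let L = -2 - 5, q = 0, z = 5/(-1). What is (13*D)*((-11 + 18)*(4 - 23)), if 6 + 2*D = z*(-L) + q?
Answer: 70889/2 ≈ 35445.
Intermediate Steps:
z = -5 (z = 5*(-1) = -5)
L = -7
D = -41/2 (D = -3 + (-(-5)*(-7) + 0)/2 = -3 + (-5*7 + 0)/2 = -3 + (-35 + 0)/2 = -3 + (½)*(-35) = -3 - 35/2 = -41/2 ≈ -20.500)
(13*D)*((-11 + 18)*(4 - 23)) = (13*(-41/2))*((-11 + 18)*(4 - 23)) = -3731*(-19)/2 = -533/2*(-133) = 70889/2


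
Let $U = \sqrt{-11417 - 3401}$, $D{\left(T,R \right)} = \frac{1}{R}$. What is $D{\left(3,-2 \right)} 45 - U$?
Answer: $- \frac{45}{2} - i \sqrt{14818} \approx -22.5 - 121.73 i$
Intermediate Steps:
$U = i \sqrt{14818}$ ($U = \sqrt{-11417 - 3401} = \sqrt{-14818} = i \sqrt{14818} \approx 121.73 i$)
$D{\left(3,-2 \right)} 45 - U = \frac{1}{-2} \cdot 45 - i \sqrt{14818} = \left(- \frac{1}{2}\right) 45 - i \sqrt{14818} = - \frac{45}{2} - i \sqrt{14818}$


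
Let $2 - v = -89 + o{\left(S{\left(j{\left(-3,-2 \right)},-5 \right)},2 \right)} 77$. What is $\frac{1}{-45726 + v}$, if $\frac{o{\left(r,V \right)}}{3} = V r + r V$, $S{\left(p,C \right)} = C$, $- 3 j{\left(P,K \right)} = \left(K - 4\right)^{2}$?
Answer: $- \frac{1}{41015} \approx -2.4381 \cdot 10^{-5}$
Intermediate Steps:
$j{\left(P,K \right)} = - \frac{\left(-4 + K\right)^{2}}{3}$ ($j{\left(P,K \right)} = - \frac{\left(K - 4\right)^{2}}{3} = - \frac{\left(-4 + K\right)^{2}}{3}$)
$o{\left(r,V \right)} = 6 V r$ ($o{\left(r,V \right)} = 3 \left(V r + r V\right) = 3 \left(V r + V r\right) = 3 \cdot 2 V r = 6 V r$)
$v = 4711$ ($v = 2 - \left(-89 + 6 \cdot 2 \left(-5\right) 77\right) = 2 - \left(-89 - 4620\right) = 2 - -4709 = 2 + 4709 = 4711$)
$\frac{1}{-45726 + v} = \frac{1}{-45726 + 4711} = \frac{1}{-41015} = - \frac{1}{41015}$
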